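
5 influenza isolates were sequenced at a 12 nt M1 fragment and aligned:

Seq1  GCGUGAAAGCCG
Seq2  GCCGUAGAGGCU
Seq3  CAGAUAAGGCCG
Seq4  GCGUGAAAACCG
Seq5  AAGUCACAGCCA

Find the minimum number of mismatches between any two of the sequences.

1

Pairwise Hamming distances:
  Seq1 vs Seq2: 6
  Seq1 vs Seq3: 5
  Seq1 vs Seq4: 1
  Seq1 vs Seq5: 5
  Seq2 vs Seq3: 8
  Seq2 vs Seq4: 7
  Seq2 vs Seq5: 8
  Seq3 vs Seq4: 6
  Seq3 vs Seq5: 6
  Seq4 vs Seq5: 6
The smallest is 1, between Seq1 and Seq4.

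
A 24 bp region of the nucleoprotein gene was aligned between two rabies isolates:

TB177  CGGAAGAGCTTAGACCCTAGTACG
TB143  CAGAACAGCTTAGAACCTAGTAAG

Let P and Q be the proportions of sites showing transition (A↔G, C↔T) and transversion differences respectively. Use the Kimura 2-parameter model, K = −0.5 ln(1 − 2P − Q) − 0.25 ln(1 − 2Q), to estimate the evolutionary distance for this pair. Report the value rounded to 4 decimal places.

0.1887

Mismatches occur at site 2 (G/A, transition), site 6 (G/C, transversion), site 15 (C/A, transversion), site 23 (C/A, transversion).
Of the 4 differences, 1 transition and 3 transversions over 24 sites: P = 1/24 = 0.041667, Q = 3/24 = 0.125000.
d = −0.5·ln(0.791666) − 0.25·ln(0.750000) = −0.5·(-0.233616) − 0.25·(-0.287682) = 0.1887.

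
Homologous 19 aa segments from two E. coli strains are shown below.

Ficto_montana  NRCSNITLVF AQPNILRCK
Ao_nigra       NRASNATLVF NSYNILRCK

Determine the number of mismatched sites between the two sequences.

5

Differing sites — 3:C/A; 6:I/A; 11:A/N; 12:Q/S; 13:P/Y.
That gives 5 mismatches out of 19 aligned sites, so the Hamming distance is 5.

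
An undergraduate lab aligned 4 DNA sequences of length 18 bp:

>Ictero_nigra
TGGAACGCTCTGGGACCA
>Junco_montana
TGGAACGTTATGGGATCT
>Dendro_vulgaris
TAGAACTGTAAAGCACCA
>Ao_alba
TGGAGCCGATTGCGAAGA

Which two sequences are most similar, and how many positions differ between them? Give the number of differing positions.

Pairwise Hamming distances:
  Ictero_nigra vs Junco_montana: 4
  Ictero_nigra vs Dendro_vulgaris: 7
  Ictero_nigra vs Ao_alba: 8
  Junco_montana vs Dendro_vulgaris: 8
  Junco_montana vs Ao_alba: 9
  Dendro_vulgaris vs Ao_alba: 11
The smallest is 4, between Ictero_nigra and Junco_montana.

4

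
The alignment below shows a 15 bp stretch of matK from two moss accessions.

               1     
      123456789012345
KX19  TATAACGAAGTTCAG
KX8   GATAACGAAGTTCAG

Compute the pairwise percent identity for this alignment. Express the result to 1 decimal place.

The sequences differ at position 1 (T/G).
14 of the 15 sites match, so the percent identity is 14/15 × 100 = 93.3%.

93.3%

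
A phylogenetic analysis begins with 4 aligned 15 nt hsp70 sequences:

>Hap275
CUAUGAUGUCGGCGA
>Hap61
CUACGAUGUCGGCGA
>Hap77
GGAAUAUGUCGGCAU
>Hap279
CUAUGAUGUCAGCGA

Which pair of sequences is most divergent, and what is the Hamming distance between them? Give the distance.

Pairwise Hamming distances:
  Hap275 vs Hap61: 1
  Hap275 vs Hap77: 6
  Hap275 vs Hap279: 1
  Hap61 vs Hap77: 6
  Hap61 vs Hap279: 2
  Hap77 vs Hap279: 7
The largest is 7, between Hap77 and Hap279.

7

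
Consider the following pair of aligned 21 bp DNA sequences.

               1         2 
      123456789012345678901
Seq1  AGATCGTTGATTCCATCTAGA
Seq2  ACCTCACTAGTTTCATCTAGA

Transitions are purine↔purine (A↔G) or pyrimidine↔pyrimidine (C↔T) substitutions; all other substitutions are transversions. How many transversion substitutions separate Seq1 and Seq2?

2

Differing sites — 2:G/C (Tv); 3:A/C (Tv); 6:G/A (Ti); 7:T/C (Ti); 9:G/A (Ti); 10:A/G (Ti); 13:C/T (Ti).
Of the 7 differences, 5 transitions and 2 transversions, so the answer is 2.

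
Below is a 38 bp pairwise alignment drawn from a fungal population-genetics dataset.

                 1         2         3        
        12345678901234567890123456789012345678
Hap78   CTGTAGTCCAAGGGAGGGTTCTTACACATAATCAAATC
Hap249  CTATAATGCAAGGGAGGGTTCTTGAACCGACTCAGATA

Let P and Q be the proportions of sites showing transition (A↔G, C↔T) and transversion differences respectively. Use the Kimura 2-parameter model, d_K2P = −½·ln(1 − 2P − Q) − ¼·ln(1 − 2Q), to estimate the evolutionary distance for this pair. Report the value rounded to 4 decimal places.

Differing sites — 3:G/A (Ti); 6:G/A (Ti); 8:C/G (Tv); 24:A/G (Ti); 25:C/A (Tv); 28:A/C (Tv); 29:T/G (Tv); 31:A/C (Tv); 35:A/G (Ti); 38:C/A (Tv).
Of the 10 differences, 4 transitions and 6 transversions over 38 sites: P = 4/38 = 0.105263, Q = 6/38 = 0.157895.
d = −0.5·ln(0.631579) − 0.25·ln(0.684210) = −0.5·(-0.459532) − 0.25·(-0.379490) = 0.3246.

0.3246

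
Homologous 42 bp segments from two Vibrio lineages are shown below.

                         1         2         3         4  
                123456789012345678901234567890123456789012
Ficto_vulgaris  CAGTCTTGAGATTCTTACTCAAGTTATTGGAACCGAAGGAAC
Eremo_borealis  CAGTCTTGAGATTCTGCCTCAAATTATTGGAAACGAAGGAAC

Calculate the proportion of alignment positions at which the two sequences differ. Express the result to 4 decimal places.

0.0952

Differing sites — 16:T/G; 17:A/C; 23:G/A; 33:C/A.
There are 4 differences over 42 sites, so p = 4/42 = 0.0952.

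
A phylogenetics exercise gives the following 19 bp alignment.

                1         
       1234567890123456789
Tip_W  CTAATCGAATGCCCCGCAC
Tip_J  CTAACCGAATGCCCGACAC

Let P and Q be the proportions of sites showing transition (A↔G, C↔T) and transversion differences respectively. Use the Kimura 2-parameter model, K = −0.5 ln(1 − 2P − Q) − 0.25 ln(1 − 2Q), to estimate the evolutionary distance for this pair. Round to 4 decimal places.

Mismatches occur at site 5 (T→C, transition), site 15 (C→G, transversion), site 16 (G→A, transition).
Of the 3 differences, 2 transitions and 1 transversion over 19 sites: P = 2/19 = 0.105263, Q = 1/19 = 0.052632.
d = −0.5·ln(0.736842) − 0.25·ln(0.894736) = −0.5·(-0.305382) − 0.25·(-0.111227) = 0.1805.

0.1805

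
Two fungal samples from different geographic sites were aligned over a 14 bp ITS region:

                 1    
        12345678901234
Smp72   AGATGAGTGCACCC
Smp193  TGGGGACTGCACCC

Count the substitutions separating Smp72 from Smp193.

Mismatches occur at site 1 (A↔T), site 3 (A↔G), site 4 (T↔G), site 7 (G↔C).
That gives 4 mismatches out of 14 aligned sites, so the Hamming distance is 4.

4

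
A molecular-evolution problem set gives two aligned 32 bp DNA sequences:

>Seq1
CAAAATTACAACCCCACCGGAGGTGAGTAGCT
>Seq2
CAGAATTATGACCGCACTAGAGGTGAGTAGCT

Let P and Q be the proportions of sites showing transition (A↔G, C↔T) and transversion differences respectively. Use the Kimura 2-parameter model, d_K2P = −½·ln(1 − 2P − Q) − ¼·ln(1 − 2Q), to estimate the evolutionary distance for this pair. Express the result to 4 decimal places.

Mismatches occur at site 3 (A→G, transition), site 9 (C→T, transition), site 10 (A→G, transition), site 14 (C→G, transversion), site 18 (C→T, transition), site 19 (G→A, transition).
Of the 6 differences, 5 transitions and 1 transversion over 32 sites: P = 5/32 = 0.156250, Q = 1/32 = 0.031250.
d = −0.5·ln(0.656250) − 0.25·ln(0.937500) = −0.5·(-0.421213) − 0.25·(-0.064539) = 0.2267.

0.2267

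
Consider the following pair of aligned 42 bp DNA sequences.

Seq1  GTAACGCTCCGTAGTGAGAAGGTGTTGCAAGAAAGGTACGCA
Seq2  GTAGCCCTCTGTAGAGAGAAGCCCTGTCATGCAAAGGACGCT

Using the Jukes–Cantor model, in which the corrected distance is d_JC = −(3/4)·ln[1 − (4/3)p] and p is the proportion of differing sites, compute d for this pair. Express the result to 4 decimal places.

0.4408

Mismatches occur at site 4 (A↔G), site 6 (G↔C), site 10 (C↔T), site 15 (T↔A), site 22 (G↔C), site 23 (T↔C), site 24 (G↔C), site 26 (T↔G), site 27 (G↔T), site 30 (A↔T), site 32 (A↔C), site 35 (G↔A), site 37 (T↔G), site 42 (A↔T).
p = 14/42 = 0.333333.
d = −0.75 · ln(1 − (4/3)·0.333333) = −0.75 · ln(0.555556) = −0.75 · (-0.587786) = 0.4408.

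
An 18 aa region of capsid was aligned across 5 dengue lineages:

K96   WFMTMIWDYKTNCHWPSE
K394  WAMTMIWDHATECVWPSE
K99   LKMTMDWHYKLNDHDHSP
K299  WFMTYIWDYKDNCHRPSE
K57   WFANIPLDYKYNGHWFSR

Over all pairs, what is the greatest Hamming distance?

14

Pairwise Hamming distances:
  K96 vs K394: 5
  K96 vs K99: 9
  K96 vs K299: 3
  K96 vs K57: 9
  K394 vs K99: 13
  K394 vs K299: 8
  K394 vs K57: 14
  K99 vs K299: 10
  K99 vs K57: 13
  K299 vs K57: 10
The largest is 14, between K394 and K57.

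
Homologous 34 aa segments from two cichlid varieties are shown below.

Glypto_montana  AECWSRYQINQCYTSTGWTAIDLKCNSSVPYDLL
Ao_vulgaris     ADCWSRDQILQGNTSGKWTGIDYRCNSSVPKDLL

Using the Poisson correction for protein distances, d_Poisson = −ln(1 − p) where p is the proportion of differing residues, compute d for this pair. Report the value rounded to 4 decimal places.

0.3909

Mismatches occur at site 2 (E/D), site 7 (Y/D), site 10 (N/L), site 12 (C/G), site 13 (Y/N), site 16 (T/G), site 17 (G/K), site 20 (A/G), site 23 (L/Y), site 24 (K/R), site 31 (Y/K).
p = 11/34 = 0.323529.
d = −ln(1 − 0.323529) = −ln(0.676471) = 0.3909.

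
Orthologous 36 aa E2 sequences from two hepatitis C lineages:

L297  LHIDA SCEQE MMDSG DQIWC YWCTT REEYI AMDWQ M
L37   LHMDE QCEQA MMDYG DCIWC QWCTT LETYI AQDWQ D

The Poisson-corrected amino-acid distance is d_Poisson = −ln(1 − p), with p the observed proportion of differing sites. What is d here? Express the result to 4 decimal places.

0.3646

The sequences differ at positions 3 (I/M), 5 (A/E), 6 (S/Q), 10 (E/A), 14 (S/Y), 17 (Q/C), 21 (Y/Q), 26 (R/L), 28 (E/T), 32 (M/Q), 36 (M/D).
p = 11/36 = 0.305556.
d = −ln(1 − 0.305556) = −ln(0.694444) = 0.3646.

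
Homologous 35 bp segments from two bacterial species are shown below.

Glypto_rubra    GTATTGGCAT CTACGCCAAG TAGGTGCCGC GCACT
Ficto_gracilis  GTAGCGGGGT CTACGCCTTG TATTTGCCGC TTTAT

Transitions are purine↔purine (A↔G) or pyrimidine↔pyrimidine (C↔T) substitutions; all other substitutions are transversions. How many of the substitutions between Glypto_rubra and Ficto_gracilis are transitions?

3

The sequences differ at positions 4 (T/G, transversion), 5 (T/C, transition), 8 (C/G, transversion), 9 (A/G, transition), 18 (A/T, transversion), 19 (A/T, transversion), 23 (G/T, transversion), 24 (G/T, transversion), 31 (G/T, transversion), 32 (C/T, transition), 33 (A/T, transversion), 34 (C/A, transversion).
Of the 12 differences, 3 transitions and 9 transversions, so the answer is 3.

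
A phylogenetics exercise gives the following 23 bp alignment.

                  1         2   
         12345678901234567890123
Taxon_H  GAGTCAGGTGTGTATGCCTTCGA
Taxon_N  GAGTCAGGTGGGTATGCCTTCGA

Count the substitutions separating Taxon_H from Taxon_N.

A single mismatch occurs at site 11 (T/G).
That gives 1 mismatch out of 23 aligned sites, so the Hamming distance is 1.

1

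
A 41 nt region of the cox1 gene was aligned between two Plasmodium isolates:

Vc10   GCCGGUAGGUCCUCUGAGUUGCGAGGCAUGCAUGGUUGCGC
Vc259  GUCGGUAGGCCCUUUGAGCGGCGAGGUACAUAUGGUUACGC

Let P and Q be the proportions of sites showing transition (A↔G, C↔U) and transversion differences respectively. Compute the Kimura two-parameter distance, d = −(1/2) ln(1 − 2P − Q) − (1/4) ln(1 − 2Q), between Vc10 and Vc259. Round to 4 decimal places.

Mismatches occur at site 2 (C/U, transition), site 10 (U/C, transition), site 14 (C/U, transition), site 19 (U/C, transition), site 20 (U/G, transversion), site 27 (C/U, transition), site 29 (U/C, transition), site 30 (G/A, transition), site 31 (C/U, transition), site 38 (G/A, transition).
Of the 10 differences, 9 transitions and 1 transversion over 41 sites: P = 9/41 = 0.219512, Q = 1/41 = 0.024390.
d = −0.5·ln(0.536586) − 0.25·ln(0.951220) = −0.5·(-0.622528) − 0.25·(-0.050010) = 0.3238.

0.3238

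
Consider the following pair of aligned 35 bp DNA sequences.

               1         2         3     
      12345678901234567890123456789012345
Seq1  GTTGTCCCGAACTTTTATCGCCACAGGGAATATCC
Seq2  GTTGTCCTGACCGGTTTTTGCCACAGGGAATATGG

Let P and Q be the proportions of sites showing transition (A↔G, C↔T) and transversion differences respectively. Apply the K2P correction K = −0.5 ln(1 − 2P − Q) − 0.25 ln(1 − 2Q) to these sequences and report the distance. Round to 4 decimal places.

0.2732

Mismatches occur at site 8 (C↔T, transition), site 11 (A↔C, transversion), site 13 (T↔G, transversion), site 14 (T↔G, transversion), site 17 (A↔T, transversion), site 19 (C↔T, transition), site 34 (C↔G, transversion), site 35 (C↔G, transversion).
Of the 8 differences, 2 transitions and 6 transversions over 35 sites: P = 2/35 = 0.057143, Q = 6/35 = 0.171429.
d = −0.5·ln(0.714285) − 0.25·ln(0.657142) = −0.5·(-0.336473) − 0.25·(-0.419855) = 0.2732.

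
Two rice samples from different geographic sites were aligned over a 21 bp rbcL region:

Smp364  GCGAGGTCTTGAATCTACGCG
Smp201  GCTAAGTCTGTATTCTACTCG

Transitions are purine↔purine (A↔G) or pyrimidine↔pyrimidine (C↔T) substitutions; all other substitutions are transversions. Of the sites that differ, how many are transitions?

1

Differing sites — 3:G/T (Tv); 5:G/A (Ti); 10:T/G (Tv); 11:G/T (Tv); 13:A/T (Tv); 19:G/T (Tv).
Of the 6 differences, 1 transition and 5 transversions, so the answer is 1.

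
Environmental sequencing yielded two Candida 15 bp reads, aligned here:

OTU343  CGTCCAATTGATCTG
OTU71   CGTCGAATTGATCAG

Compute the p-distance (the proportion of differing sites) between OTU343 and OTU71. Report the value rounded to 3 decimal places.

Mismatches occur at site 5 (C/G), site 14 (T/A).
There are 2 differences over 15 sites, so p = 2/15 = 0.133.

0.133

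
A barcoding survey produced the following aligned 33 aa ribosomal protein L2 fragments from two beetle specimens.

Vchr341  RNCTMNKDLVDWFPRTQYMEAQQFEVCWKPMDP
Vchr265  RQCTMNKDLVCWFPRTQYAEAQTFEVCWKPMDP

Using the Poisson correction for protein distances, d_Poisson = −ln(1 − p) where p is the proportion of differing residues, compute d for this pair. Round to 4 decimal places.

Differing sites — 2:N/Q; 11:D/C; 19:M/A; 23:Q/T.
p = 4/33 = 0.121212.
d = −ln(1 − 0.121212) = −ln(0.878788) = 0.1292.

0.1292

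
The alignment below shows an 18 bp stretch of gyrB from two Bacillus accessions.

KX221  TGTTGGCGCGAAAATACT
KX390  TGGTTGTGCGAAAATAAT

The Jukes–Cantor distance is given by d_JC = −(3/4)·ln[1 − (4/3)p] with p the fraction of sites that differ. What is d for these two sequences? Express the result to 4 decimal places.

Differing sites — 3:T/G; 5:G/T; 7:C/T; 17:C/A.
p = 4/18 = 0.222222.
d = −0.75 · ln(1 − (4/3)·0.222222) = −0.75 · ln(0.703704) = −0.75 · (-0.351397) = 0.2635.

0.2635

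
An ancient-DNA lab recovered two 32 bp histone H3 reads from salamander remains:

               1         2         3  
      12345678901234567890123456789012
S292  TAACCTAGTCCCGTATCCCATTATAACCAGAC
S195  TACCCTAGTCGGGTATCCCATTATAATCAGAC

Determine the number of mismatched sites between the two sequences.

Differing sites — 3:A/C; 11:C/G; 12:C/G; 27:C/T.
That gives 4 mismatches out of 32 aligned sites, so the Hamming distance is 4.

4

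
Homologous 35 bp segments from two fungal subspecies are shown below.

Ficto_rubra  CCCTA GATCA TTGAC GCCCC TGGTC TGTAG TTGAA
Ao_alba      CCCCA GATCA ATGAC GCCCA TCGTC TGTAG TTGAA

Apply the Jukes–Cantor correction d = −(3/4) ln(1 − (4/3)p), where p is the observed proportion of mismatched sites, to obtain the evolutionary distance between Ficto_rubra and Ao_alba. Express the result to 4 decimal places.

Differing sites — 4:T/C; 11:T/A; 20:C/A; 22:G/C.
p = 4/35 = 0.114286.
d = −0.75 · ln(1 − (4/3)·0.114286) = −0.75 · ln(0.847619) = −0.75 · (-0.165324) = 0.1240.

0.1240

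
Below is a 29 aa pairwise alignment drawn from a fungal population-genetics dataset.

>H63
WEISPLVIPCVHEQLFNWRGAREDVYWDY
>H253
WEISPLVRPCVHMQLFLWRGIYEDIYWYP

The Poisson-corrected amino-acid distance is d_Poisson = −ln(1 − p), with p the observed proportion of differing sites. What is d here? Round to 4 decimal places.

0.3228

The sequences differ at positions 8 (I/R), 13 (E/M), 17 (N/L), 21 (A/I), 22 (R/Y), 25 (V/I), 28 (D/Y), 29 (Y/P).
p = 8/29 = 0.275862.
d = −ln(1 − 0.275862) = −ln(0.724138) = 0.3228.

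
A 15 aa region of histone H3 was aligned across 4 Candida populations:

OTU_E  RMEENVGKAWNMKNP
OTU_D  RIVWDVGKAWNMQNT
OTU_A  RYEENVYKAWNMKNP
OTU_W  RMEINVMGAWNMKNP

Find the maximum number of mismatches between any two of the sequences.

Pairwise Hamming distances:
  OTU_E vs OTU_D: 6
  OTU_E vs OTU_A: 2
  OTU_E vs OTU_W: 3
  OTU_D vs OTU_A: 7
  OTU_D vs OTU_W: 8
  OTU_A vs OTU_W: 4
The largest is 8, between OTU_D and OTU_W.

8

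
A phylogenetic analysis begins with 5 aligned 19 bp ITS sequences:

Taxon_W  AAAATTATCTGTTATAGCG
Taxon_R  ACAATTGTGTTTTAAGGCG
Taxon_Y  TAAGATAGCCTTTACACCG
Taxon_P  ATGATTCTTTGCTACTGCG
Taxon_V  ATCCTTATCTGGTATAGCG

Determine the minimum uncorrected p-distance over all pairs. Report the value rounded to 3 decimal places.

Pairwise Hamming distances:
  Taxon_W vs Taxon_R: 6
  Taxon_W vs Taxon_Y: 8
  Taxon_W vs Taxon_P: 7
  Taxon_W vs Taxon_V: 4
  Taxon_R vs Taxon_Y: 11
  Taxon_R vs Taxon_P: 8
  Taxon_R vs Taxon_V: 9
  Taxon_Y vs Taxon_P: 13
  Taxon_Y vs Taxon_V: 11
  Taxon_P vs Taxon_V: 7
The smallest is 4 mismatches, between Taxon_W and Taxon_V; p = 4/19 = 0.211.

0.211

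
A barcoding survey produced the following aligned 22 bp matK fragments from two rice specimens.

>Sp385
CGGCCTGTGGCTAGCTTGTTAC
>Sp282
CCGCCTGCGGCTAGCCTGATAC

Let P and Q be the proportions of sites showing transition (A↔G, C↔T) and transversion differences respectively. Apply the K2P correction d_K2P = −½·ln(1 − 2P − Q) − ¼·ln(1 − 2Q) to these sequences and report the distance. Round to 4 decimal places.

0.2094

Mismatches occur at site 2 (G→C, transversion), site 8 (T→C, transition), site 16 (T→C, transition), site 19 (T→A, transversion).
Of the 4 differences, 2 transitions and 2 transversions over 22 sites: P = 2/22 = 0.090909, Q = 2/22 = 0.090909.
d = −0.5·ln(0.727273) − 0.25·ln(0.818182) = −0.5·(-0.318453) − 0.25·(-0.200670) = 0.2094.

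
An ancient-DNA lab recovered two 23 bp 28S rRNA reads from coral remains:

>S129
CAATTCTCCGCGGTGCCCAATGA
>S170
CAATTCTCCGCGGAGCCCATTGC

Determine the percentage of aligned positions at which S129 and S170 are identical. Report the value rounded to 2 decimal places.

86.96%

Differing sites — 14:T/A; 20:A/T; 23:A/C.
20 of the 23 sites match, so the percent identity is 20/23 × 100 = 86.96%.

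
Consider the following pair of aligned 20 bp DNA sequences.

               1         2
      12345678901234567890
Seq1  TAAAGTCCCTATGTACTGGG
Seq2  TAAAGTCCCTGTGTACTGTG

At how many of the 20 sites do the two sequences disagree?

2

The sequences differ at positions 11 (A/G), 19 (G/T).
That gives 2 mismatches out of 20 aligned sites, so the Hamming distance is 2.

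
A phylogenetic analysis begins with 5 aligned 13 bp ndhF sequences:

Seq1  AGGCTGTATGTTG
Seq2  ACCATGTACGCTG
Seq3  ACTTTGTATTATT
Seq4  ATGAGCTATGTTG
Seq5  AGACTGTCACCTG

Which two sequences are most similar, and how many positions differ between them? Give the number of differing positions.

Pairwise Hamming distances:
  Seq1 vs Seq2: 5
  Seq1 vs Seq3: 6
  Seq1 vs Seq4: 4
  Seq1 vs Seq5: 5
  Seq2 vs Seq3: 6
  Seq2 vs Seq4: 6
  Seq2 vs Seq5: 6
  Seq3 vs Seq4: 8
  Seq3 vs Seq5: 8
  Seq4 vs Seq5: 9
The smallest is 4, between Seq1 and Seq4.

4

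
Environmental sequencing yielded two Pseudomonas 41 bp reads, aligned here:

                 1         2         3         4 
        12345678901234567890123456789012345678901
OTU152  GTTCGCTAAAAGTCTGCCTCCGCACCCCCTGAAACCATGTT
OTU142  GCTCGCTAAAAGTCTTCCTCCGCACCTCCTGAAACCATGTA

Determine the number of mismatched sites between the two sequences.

4

The sequences differ at positions 2 (T/C), 16 (G/T), 27 (C/T), 41 (T/A).
That gives 4 mismatches out of 41 aligned sites, so the Hamming distance is 4.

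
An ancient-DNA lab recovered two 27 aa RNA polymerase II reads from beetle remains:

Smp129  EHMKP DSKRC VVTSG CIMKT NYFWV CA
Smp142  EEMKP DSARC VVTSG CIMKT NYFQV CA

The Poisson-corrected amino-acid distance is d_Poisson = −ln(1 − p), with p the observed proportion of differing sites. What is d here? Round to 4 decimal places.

Differing sites — 2:H/E; 8:K/A; 24:W/Q.
p = 3/27 = 0.111111.
d = −ln(1 − 0.111111) = −ln(0.888889) = 0.1178.

0.1178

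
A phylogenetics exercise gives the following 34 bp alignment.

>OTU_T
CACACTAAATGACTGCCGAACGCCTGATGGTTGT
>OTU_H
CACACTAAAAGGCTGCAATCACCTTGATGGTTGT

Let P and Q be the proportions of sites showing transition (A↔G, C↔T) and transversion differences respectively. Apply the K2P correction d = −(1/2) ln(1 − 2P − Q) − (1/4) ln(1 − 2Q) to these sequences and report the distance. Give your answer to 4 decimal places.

0.3265

Differing sites — 10:T/A (Tv); 12:A/G (Ti); 17:C/A (Tv); 18:G/A (Ti); 19:A/T (Tv); 20:A/C (Tv); 21:C/A (Tv); 22:G/C (Tv); 24:C/T (Ti).
Of the 9 differences, 3 transitions and 6 transversions over 34 sites: P = 3/34 = 0.088235, Q = 6/34 = 0.176471.
d = −0.5·ln(0.647059) − 0.25·ln(0.647058) = −0.5·(-0.435318) − 0.25·(-0.435319) = 0.3265.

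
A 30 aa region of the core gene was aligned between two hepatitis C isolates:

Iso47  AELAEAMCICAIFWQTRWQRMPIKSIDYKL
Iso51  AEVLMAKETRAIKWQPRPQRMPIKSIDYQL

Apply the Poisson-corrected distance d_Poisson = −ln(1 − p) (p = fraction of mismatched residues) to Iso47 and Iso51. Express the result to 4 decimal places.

0.4568

Mismatches occur at site 3 (L/V), site 4 (A/L), site 5 (E/M), site 7 (M/K), site 8 (C/E), site 9 (I/T), site 10 (C/R), site 13 (F/K), site 16 (T/P), site 18 (W/P), site 29 (K/Q).
p = 11/30 = 0.366667.
d = −ln(1 − 0.366667) = −ln(0.633333) = 0.4568.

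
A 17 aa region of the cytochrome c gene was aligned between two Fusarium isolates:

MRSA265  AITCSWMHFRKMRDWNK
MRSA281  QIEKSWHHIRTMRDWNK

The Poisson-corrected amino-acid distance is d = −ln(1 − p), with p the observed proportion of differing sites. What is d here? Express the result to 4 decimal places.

The sequences differ at positions 1 (A/Q), 3 (T/E), 4 (C/K), 7 (M/H), 9 (F/I), 11 (K/T).
p = 6/17 = 0.352941.
d = −ln(1 − 0.352941) = −ln(0.647059) = 0.4353.

0.4353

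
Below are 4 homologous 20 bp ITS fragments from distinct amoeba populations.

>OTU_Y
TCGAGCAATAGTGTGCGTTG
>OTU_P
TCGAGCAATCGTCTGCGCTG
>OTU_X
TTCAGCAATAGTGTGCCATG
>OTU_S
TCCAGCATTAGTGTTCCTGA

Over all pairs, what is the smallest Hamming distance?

Pairwise Hamming distances:
  OTU_Y vs OTU_P: 3
  OTU_Y vs OTU_X: 4
  OTU_Y vs OTU_S: 6
  OTU_P vs OTU_X: 6
  OTU_P vs OTU_S: 9
  OTU_X vs OTU_S: 6
The smallest is 3, between OTU_Y and OTU_P.

3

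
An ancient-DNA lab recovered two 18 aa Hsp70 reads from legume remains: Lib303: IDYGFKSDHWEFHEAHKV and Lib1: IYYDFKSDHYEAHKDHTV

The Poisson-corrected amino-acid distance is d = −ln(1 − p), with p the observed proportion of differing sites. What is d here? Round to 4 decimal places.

0.4925

Differing sites — 2:D/Y; 4:G/D; 10:W/Y; 12:F/A; 14:E/K; 15:A/D; 17:K/T.
p = 7/18 = 0.388889.
d = −ln(1 − 0.388889) = −ln(0.611111) = 0.4925.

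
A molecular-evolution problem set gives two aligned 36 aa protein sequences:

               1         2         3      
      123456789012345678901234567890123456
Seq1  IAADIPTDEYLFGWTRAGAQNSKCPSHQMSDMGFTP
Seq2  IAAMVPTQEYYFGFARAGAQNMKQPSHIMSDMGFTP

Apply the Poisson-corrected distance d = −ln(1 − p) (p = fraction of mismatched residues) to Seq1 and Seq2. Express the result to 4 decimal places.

The sequences differ at positions 4 (D/M), 5 (I/V), 8 (D/Q), 11 (L/Y), 14 (W/F), 15 (T/A), 22 (S/M), 24 (C/Q), 28 (Q/I).
p = 9/36 = 0.250000.
d = −ln(1 − 0.250000) = −ln(0.750000) = 0.2877.

0.2877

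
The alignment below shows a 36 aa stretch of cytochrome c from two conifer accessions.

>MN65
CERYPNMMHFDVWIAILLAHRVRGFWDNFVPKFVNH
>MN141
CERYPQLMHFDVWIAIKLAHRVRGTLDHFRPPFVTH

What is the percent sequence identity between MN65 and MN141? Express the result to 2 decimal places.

The sequences differ at positions 6 (N/Q), 7 (M/L), 17 (L/K), 25 (F/T), 26 (W/L), 28 (N/H), 30 (V/R), 32 (K/P), 35 (N/T).
27 of the 36 sites match, so the percent identity is 27/36 × 100 = 75.00%.

75.00%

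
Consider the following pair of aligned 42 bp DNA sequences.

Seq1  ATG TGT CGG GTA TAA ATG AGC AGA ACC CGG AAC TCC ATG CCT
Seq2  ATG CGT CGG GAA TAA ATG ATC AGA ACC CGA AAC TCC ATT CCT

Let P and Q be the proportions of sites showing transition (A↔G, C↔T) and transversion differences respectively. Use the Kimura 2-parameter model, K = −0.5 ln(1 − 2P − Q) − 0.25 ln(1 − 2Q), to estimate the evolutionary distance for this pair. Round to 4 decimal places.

0.1297

Differing sites — 4:T/C (Ti); 11:T/A (Tv); 20:G/T (Tv); 30:G/A (Ti); 39:G/T (Tv).
Of the 5 differences, 2 transitions and 3 transversions over 42 sites: P = 2/42 = 0.047619, Q = 3/42 = 0.071429.
d = −0.5·ln(0.833333) − 0.25·ln(0.857142) = −0.5·(-0.182322) − 0.25·(-0.154152) = 0.1297.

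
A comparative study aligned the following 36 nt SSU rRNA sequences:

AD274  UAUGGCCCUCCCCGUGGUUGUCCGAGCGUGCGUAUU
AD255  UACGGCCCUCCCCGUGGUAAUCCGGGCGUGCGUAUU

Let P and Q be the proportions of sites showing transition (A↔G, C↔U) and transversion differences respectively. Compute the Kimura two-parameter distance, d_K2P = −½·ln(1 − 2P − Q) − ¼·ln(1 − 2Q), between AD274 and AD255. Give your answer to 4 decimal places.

0.1224

Mismatches occur at site 3 (U→C, transition), site 19 (U→A, transversion), site 20 (G→A, transition), site 25 (A→G, transition).
Of the 4 differences, 3 transitions and 1 transversion over 36 sites: P = 3/36 = 0.083333, Q = 1/36 = 0.027778.
d = −0.5·ln(0.805556) − 0.25·ln(0.944444) = −0.5·(-0.216223) − 0.25·(-0.057159) = 0.1224.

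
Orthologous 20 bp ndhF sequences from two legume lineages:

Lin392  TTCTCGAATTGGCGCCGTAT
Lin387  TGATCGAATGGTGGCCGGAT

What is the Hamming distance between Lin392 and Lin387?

6

Differing sites — 2:T/G; 3:C/A; 10:T/G; 12:G/T; 13:C/G; 18:T/G.
That gives 6 mismatches out of 20 aligned sites, so the Hamming distance is 6.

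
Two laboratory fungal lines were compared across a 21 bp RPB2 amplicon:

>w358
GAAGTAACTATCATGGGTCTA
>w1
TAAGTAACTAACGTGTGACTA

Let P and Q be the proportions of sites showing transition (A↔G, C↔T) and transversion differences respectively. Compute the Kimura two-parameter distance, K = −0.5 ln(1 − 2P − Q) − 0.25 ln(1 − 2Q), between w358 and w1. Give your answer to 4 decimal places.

The sequences differ at positions 1 (G/T, transversion), 11 (T/A, transversion), 13 (A/G, transition), 16 (G/T, transversion), 18 (T/A, transversion).
Of the 5 differences, 1 transition and 4 transversions over 21 sites: P = 1/21 = 0.047619, Q = 4/21 = 0.190476.
d = −0.5·ln(0.714286) − 0.25·ln(0.619048) = −0.5·(-0.336472) − 0.25·(-0.479572) = 0.2881.

0.2881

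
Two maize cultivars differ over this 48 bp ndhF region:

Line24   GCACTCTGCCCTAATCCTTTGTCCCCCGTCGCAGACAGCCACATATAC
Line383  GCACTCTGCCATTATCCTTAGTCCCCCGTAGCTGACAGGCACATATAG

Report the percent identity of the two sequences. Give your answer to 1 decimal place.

85.4%

Differing sites — 11:C/A; 13:A/T; 20:T/A; 30:C/A; 33:A/T; 39:C/G; 48:C/G.
41 of the 48 sites match, so the percent identity is 41/48 × 100 = 85.4%.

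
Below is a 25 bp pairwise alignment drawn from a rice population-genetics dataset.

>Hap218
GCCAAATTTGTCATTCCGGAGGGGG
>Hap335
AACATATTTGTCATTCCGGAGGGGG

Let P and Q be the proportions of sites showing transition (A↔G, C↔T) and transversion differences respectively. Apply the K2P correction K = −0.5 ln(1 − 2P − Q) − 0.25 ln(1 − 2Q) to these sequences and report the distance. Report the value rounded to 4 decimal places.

The sequences differ at positions 1 (G/A, transition), 2 (C/A, transversion), 5 (A/T, transversion).
Of the 3 differences, 1 transition and 2 transversions over 25 sites: P = 1/25 = 0.040000, Q = 2/25 = 0.080000.
d = −0.5·ln(0.840000) − 0.25·ln(0.840000) = −0.5·(-0.174353) − 0.25·(-0.174353) = 0.1308.

0.1308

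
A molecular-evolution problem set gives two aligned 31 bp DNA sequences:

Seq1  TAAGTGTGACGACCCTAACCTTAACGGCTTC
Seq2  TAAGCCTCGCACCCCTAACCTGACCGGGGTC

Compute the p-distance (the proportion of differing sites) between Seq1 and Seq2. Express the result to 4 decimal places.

Mismatches occur at site 5 (T↔C), site 6 (G↔C), site 8 (G↔C), site 9 (A↔G), site 11 (G↔A), site 12 (A↔C), site 22 (T↔G), site 24 (A↔C), site 28 (C↔G), site 29 (T↔G).
There are 10 differences over 31 sites, so p = 10/31 = 0.3226.

0.3226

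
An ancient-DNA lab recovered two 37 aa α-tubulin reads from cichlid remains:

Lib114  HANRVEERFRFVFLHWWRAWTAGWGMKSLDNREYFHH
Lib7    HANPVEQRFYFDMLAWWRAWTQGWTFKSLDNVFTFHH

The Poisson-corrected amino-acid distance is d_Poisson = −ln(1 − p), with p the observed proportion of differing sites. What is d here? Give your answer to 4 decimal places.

Differing sites — 4:R/P; 7:E/Q; 10:R/Y; 12:V/D; 13:F/M; 15:H/A; 22:A/Q; 25:G/T; 26:M/F; 32:R/V; 33:E/F; 34:Y/T.
p = 12/37 = 0.324324.
d = −ln(1 − 0.324324) = −ln(0.675676) = 0.3920.

0.3920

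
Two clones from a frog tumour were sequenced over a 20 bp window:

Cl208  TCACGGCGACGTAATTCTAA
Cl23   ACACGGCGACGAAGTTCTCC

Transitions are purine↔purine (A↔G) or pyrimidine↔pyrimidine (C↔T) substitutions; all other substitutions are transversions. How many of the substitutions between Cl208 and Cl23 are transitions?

1

Mismatches occur at site 1 (T↔A, transversion), site 12 (T↔A, transversion), site 14 (A↔G, transition), site 19 (A↔C, transversion), site 20 (A↔C, transversion).
Of the 5 differences, 1 transition and 4 transversions, so the answer is 1.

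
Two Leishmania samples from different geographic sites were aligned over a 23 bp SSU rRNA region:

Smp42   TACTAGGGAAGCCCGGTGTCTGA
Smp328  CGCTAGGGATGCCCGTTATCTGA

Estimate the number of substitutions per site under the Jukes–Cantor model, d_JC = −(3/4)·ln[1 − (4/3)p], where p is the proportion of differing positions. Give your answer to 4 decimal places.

Differing sites — 1:T/C; 2:A/G; 10:A/T; 16:G/T; 18:G/A.
p = 5/23 = 0.217391.
d = −0.75 · ln(1 − (4/3)·0.217391) = −0.75 · ln(0.710145) = −0.75 · (-0.342286) = 0.2567.

0.2567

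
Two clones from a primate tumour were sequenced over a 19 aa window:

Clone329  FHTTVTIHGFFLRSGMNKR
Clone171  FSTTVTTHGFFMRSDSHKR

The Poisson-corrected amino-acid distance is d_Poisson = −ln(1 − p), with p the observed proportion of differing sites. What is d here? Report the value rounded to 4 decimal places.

0.3795

The sequences differ at positions 2 (H/S), 7 (I/T), 12 (L/M), 15 (G/D), 16 (M/S), 17 (N/H).
p = 6/19 = 0.315789.
d = −ln(1 − 0.315789) = −ln(0.684211) = 0.3795.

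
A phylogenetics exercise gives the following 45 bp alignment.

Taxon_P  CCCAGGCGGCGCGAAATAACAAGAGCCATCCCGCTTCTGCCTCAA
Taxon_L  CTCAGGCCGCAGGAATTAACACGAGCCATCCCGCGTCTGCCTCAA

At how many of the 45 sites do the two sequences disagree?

7

The sequences differ at positions 2 (C/T), 8 (G/C), 11 (G/A), 12 (C/G), 16 (A/T), 22 (A/C), 35 (T/G).
That gives 7 mismatches out of 45 aligned sites, so the Hamming distance is 7.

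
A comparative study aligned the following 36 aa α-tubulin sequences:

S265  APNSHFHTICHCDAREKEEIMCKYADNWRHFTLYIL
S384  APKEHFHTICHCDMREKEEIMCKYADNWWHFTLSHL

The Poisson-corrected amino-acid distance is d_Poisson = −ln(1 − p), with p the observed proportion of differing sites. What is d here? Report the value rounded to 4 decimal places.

0.1823

Differing sites — 3:N/K; 4:S/E; 14:A/M; 29:R/W; 34:Y/S; 35:I/H.
p = 6/36 = 0.166667.
d = −ln(1 − 0.166667) = −ln(0.833333) = 0.1823.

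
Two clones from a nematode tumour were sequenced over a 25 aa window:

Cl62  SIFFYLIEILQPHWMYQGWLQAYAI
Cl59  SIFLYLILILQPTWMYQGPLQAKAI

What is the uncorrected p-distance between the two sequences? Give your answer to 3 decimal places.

0.200

Mismatches occur at site 4 (F→L), site 8 (E→L), site 13 (H→T), site 19 (W→P), site 23 (Y→K).
There are 5 differences over 25 sites, so p = 5/25 = 0.200.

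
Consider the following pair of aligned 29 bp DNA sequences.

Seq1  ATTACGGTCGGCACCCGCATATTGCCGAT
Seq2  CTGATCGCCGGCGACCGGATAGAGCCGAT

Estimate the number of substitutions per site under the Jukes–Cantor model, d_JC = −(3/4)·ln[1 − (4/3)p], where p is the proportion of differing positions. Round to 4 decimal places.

The sequences differ at positions 1 (A/C), 3 (T/G), 5 (C/T), 6 (G/C), 8 (T/C), 13 (A/G), 14 (C/A), 18 (C/G), 22 (T/G), 23 (T/A).
p = 10/29 = 0.344828.
d = −0.75 · ln(1 − (4/3)·0.344828) = −0.75 · ln(0.540229) = −0.75 · (-0.615762) = 0.4618.

0.4618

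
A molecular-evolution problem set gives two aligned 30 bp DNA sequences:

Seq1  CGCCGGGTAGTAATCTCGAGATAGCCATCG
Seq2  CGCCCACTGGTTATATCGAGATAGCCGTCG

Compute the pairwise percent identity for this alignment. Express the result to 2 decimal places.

76.67%

The sequences differ at positions 5 (G/C), 6 (G/A), 7 (G/C), 9 (A/G), 12 (A/T), 15 (C/A), 27 (A/G).
23 of the 30 sites match, so the percent identity is 23/30 × 100 = 76.67%.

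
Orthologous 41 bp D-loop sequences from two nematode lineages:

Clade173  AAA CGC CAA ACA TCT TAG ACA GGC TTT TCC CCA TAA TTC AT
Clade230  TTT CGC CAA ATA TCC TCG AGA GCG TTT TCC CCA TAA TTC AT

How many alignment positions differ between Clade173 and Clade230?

Differing sites — 1:A/T; 2:A/T; 3:A/T; 11:C/T; 15:T/C; 17:A/C; 20:C/G; 23:G/C; 24:C/G.
That gives 9 mismatches out of 41 aligned sites, so the Hamming distance is 9.

9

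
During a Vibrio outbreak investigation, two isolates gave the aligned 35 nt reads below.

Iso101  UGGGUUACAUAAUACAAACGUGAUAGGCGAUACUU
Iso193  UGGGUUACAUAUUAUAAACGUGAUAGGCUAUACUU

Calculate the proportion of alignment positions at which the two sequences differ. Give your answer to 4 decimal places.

0.0857

Mismatches occur at site 12 (A→U), site 15 (C→U), site 29 (G→U).
There are 3 differences over 35 sites, so p = 3/35 = 0.0857.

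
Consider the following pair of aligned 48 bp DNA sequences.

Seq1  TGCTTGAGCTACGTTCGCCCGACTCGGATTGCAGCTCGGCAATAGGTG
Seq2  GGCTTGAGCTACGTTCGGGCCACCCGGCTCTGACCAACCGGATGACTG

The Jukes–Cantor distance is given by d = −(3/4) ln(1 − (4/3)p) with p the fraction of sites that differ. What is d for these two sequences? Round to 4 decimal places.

Differing sites — 1:T/G; 18:C/G; 19:C/G; 21:G/C; 24:T/C; 28:A/C; 30:T/C; 31:G/T; 32:C/G; 34:G/C; 36:T/A; 37:C/A; 38:G/C; 39:G/C; 40:C/G; 41:A/G; 44:A/G; 45:G/A; 46:G/C.
p = 19/48 = 0.395833.
d = −0.75 · ln(1 − (4/3)·0.395833) = −0.75 · ln(0.472223) = −0.75 · (-0.750304) = 0.5627.

0.5627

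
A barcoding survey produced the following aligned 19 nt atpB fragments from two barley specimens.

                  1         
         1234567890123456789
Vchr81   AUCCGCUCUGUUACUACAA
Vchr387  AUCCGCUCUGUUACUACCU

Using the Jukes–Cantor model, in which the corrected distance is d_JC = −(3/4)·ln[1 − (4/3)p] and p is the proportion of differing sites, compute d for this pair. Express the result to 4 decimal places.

0.1134

Differing sites — 18:A/C; 19:A/U.
p = 2/19 = 0.105263.
d = −0.75 · ln(1 − (4/3)·0.105263) = −0.75 · ln(0.859649) = −0.75 · (-0.151231) = 0.1134.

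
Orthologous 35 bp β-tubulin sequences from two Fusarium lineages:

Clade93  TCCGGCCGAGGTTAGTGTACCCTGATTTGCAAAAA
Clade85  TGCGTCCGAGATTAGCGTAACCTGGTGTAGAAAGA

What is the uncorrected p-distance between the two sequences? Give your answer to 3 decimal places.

The sequences differ at positions 2 (C/G), 5 (G/T), 11 (G/A), 16 (T/C), 20 (C/A), 25 (A/G), 27 (T/G), 29 (G/A), 30 (C/G), 34 (A/G).
There are 10 differences over 35 sites, so p = 10/35 = 0.286.

0.286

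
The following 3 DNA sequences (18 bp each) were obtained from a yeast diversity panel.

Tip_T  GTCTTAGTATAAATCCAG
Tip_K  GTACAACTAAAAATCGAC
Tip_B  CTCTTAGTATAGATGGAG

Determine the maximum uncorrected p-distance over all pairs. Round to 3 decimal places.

Pairwise Hamming distances:
  Tip_T vs Tip_K: 7
  Tip_T vs Tip_B: 4
  Tip_K vs Tip_B: 9
The largest is 9 mismatches, between Tip_K and Tip_B; p = 9/18 = 0.500.

0.500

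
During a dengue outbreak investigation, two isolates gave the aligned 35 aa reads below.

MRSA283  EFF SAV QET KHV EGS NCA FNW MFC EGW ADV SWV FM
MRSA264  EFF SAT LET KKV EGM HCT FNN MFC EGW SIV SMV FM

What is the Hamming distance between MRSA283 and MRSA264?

10

Mismatches occur at site 6 (V↔T), site 7 (Q↔L), site 11 (H↔K), site 15 (S↔M), site 16 (N↔H), site 18 (A↔T), site 21 (W↔N), site 28 (A↔S), site 29 (D↔I), site 32 (W↔M).
That gives 10 mismatches out of 35 aligned sites, so the Hamming distance is 10.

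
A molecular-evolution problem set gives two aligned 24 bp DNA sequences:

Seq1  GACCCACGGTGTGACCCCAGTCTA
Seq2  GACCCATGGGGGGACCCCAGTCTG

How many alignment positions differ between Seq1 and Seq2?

4

Mismatches occur at site 7 (C/T), site 10 (T/G), site 12 (T/G), site 24 (A/G).
That gives 4 mismatches out of 24 aligned sites, so the Hamming distance is 4.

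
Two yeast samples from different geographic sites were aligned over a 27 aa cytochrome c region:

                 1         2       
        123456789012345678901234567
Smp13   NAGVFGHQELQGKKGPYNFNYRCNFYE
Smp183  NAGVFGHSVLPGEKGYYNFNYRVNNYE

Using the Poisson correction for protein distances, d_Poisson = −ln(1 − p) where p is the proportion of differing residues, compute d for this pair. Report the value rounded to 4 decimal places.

0.3001

The sequences differ at positions 8 (Q/S), 9 (E/V), 11 (Q/P), 13 (K/E), 16 (P/Y), 23 (C/V), 25 (F/N).
p = 7/27 = 0.259259.
d = −ln(1 − 0.259259) = −ln(0.740741) = 0.3001.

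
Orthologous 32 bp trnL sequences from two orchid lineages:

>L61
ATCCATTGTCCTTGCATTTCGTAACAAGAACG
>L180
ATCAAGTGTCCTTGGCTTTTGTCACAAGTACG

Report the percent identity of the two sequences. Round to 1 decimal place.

78.1%

Differing sites — 4:C/A; 6:T/G; 15:C/G; 16:A/C; 20:C/T; 23:A/C; 29:A/T.
25 of the 32 sites match, so the percent identity is 25/32 × 100 = 78.1%.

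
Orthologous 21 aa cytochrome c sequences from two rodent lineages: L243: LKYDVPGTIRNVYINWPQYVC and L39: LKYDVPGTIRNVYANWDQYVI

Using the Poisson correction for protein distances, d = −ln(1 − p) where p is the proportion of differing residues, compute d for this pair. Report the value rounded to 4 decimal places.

0.1542

Differing sites — 14:I/A; 17:P/D; 21:C/I.
p = 3/21 = 0.142857.
d = −ln(1 − 0.142857) = −ln(0.857143) = 0.1542.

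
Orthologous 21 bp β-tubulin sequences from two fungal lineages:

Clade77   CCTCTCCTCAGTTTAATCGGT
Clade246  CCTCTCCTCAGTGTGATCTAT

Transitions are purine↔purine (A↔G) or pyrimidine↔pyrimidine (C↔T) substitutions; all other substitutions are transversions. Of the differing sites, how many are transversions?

The sequences differ at positions 13 (T/G, transversion), 15 (A/G, transition), 19 (G/T, transversion), 20 (G/A, transition).
Of the 4 differences, 2 transitions and 2 transversions, so the answer is 2.

2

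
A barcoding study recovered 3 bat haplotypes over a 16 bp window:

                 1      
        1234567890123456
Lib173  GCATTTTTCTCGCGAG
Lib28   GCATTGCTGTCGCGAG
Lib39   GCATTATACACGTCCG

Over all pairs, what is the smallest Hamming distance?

3

Pairwise Hamming distances:
  Lib173 vs Lib28: 3
  Lib173 vs Lib39: 6
  Lib28 vs Lib39: 8
The smallest is 3, between Lib173 and Lib28.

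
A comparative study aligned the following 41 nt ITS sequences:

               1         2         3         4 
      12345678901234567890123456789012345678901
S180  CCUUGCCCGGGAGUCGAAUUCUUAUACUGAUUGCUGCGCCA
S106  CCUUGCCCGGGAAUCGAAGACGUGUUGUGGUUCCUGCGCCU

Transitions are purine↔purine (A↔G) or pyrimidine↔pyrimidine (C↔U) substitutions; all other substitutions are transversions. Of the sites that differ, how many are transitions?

The sequences differ at positions 13 (G/A, transition), 19 (U/G, transversion), 20 (U/A, transversion), 22 (U/G, transversion), 24 (A/G, transition), 26 (A/U, transversion), 27 (C/G, transversion), 30 (A/G, transition), 33 (G/C, transversion), 41 (A/U, transversion).
Of the 10 differences, 3 transitions and 7 transversions, so the answer is 3.

3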